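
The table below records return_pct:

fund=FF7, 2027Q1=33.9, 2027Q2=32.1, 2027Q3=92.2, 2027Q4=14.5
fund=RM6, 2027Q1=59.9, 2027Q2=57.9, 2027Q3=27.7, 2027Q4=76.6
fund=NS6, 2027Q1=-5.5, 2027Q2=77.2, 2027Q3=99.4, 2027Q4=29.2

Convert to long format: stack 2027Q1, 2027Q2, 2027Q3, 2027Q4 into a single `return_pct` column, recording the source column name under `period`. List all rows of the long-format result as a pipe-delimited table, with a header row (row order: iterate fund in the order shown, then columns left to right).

| fund | period | return_pct |
| FF7 | 2027Q1 | 33.9 |
| FF7 | 2027Q2 | 32.1 |
| FF7 | 2027Q3 | 92.2 |
| FF7 | 2027Q4 | 14.5 |
| RM6 | 2027Q1 | 59.9 |
| RM6 | 2027Q2 | 57.9 |
| RM6 | 2027Q3 | 27.7 |
| RM6 | 2027Q4 | 76.6 |
| NS6 | 2027Q1 | -5.5 |
| NS6 | 2027Q2 | 77.2 |
| NS6 | 2027Q3 | 99.4 |
| NS6 | 2027Q4 | 29.2 |

Each (fund, column) pair becomes one row: 3 × 4 = 12 rows.
For example, (FF7, 2027Q1) → return_pct=33.9.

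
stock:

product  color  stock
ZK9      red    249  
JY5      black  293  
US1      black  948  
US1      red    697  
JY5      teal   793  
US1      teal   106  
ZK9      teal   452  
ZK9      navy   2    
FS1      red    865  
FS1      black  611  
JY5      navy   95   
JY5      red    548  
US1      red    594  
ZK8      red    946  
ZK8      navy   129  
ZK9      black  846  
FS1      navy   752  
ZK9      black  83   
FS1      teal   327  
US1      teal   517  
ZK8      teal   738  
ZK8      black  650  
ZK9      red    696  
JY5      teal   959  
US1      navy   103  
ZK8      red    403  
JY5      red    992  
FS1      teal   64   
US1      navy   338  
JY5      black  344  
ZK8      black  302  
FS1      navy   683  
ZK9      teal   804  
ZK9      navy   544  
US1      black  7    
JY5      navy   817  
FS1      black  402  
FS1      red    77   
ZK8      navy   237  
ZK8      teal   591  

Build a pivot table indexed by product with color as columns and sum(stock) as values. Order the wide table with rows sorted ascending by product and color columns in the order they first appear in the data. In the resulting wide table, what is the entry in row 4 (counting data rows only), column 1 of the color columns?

With rows sorted ascending by product, row 4 is product=ZK8. color columns in first-appearance order: red, black, teal, navy; column 1 is red.
Long rows with product=ZK8, color=red: 946 + 403 = 1349.

1349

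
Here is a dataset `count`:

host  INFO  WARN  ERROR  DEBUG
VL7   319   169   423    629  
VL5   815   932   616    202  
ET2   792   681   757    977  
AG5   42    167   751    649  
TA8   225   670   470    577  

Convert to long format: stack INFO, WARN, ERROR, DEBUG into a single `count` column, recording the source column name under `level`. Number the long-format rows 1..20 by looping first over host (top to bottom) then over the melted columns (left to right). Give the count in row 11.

20 rows total (5 × 4). Row 11: index ⌊(11-1)/4⌋ = 2 into host → ET2; (11-1) mod 4 = 2 into the melted columns → ERROR.
So row 11 is (ET2, ERROR, 757); count = 757.

757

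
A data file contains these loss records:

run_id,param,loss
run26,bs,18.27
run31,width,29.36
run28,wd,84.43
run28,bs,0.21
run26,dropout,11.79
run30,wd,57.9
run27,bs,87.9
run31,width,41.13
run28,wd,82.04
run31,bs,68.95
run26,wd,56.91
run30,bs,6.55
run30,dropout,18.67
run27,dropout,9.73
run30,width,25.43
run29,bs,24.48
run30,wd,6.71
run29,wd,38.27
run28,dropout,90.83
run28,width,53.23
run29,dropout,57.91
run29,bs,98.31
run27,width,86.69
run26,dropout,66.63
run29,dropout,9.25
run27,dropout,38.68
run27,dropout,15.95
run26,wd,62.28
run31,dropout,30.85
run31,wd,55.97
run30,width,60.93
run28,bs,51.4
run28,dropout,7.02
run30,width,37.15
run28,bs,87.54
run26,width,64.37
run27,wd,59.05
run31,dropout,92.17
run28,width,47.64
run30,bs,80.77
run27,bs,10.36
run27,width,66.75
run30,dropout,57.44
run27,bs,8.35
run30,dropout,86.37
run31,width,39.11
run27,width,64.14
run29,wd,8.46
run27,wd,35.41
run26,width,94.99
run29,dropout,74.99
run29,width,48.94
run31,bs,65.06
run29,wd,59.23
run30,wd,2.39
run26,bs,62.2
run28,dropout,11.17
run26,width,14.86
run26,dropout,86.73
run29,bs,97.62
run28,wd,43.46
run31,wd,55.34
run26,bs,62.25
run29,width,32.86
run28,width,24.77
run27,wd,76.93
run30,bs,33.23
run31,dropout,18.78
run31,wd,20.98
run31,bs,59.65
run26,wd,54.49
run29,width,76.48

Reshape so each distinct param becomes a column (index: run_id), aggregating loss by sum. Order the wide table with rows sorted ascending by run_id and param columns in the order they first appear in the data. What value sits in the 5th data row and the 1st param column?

With rows sorted ascending by run_id, row 5 is run_id=run30. param columns in first-appearance order: bs, width, wd, dropout; column 1 is bs.
Long rows with run_id=run30, param=bs: 6.55 + 80.77 + 33.23 = 120.55.

120.55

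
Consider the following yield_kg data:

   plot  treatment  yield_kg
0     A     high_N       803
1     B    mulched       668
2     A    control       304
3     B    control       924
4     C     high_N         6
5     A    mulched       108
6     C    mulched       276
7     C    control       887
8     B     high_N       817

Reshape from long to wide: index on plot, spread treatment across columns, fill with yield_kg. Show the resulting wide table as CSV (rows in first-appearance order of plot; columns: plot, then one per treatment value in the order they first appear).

plot,high_N,mulched,control
A,803,108,304
B,817,668,924
C,6,276,887

Columns: plot plus the 3 distinct treatment values (high_N, mulched, control).
For example, row A column high_N takes yield_kg=803 from the long row (A, high_N).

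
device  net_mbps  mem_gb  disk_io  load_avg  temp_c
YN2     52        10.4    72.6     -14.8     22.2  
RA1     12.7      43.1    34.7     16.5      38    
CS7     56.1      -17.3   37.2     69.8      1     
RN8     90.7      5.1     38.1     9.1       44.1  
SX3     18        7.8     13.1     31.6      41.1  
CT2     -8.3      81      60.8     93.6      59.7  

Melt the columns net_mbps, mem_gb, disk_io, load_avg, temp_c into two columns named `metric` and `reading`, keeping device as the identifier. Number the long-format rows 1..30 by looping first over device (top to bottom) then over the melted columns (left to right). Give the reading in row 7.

43.1

30 rows total (6 × 5). Row 7: index ⌊(7-1)/5⌋ = 1 into device → RA1; (7-1) mod 5 = 1 into the melted columns → mem_gb.
So row 7 is (RA1, mem_gb, 43.1); reading = 43.1.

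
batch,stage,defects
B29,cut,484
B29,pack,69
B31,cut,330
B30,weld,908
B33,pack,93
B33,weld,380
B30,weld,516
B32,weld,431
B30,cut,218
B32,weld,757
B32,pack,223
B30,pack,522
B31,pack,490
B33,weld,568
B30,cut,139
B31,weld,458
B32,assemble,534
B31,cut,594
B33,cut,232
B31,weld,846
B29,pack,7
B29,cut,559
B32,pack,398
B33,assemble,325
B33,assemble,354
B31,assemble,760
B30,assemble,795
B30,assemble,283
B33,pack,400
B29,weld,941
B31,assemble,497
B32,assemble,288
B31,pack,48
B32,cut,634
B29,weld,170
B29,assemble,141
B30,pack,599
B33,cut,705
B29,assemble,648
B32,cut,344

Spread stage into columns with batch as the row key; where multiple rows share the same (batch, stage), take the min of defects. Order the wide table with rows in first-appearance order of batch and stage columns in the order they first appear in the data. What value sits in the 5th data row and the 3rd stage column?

431

With rows in first-appearance order of batch, row 5 is batch=B32. stage columns in first-appearance order: cut, pack, weld, assemble; column 3 is weld.
Long rows with batch=B32, stage=weld: min(431, 757) = 431.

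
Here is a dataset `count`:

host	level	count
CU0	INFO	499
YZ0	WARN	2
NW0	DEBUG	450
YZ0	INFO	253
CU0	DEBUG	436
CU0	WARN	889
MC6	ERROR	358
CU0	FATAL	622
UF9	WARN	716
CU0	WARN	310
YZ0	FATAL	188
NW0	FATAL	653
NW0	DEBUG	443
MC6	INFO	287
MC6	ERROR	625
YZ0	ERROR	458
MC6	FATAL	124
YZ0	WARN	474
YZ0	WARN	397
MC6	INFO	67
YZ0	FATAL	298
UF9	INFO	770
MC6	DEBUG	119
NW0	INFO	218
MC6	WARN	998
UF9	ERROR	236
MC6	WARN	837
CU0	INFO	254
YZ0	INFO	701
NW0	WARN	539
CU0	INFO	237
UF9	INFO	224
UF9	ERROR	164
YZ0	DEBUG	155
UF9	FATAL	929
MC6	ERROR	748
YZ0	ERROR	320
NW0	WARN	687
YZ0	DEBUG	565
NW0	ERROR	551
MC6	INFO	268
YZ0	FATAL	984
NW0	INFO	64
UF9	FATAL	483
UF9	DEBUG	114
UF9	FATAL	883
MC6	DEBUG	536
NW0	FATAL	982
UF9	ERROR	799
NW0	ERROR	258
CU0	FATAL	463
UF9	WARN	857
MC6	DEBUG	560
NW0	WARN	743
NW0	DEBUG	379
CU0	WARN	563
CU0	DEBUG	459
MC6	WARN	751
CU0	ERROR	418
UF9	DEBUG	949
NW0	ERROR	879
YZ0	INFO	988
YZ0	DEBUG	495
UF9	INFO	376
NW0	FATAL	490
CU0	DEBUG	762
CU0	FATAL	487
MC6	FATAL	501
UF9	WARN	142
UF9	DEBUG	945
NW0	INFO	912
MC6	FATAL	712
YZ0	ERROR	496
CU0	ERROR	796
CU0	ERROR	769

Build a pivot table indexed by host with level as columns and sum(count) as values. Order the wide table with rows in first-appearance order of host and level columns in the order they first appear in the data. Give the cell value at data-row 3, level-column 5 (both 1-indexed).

2125

With rows in first-appearance order of host, row 3 is host=NW0. level columns in first-appearance order: INFO, WARN, DEBUG, ERROR, FATAL; column 5 is FATAL.
Long rows with host=NW0, level=FATAL: 653 + 982 + 490 = 2125.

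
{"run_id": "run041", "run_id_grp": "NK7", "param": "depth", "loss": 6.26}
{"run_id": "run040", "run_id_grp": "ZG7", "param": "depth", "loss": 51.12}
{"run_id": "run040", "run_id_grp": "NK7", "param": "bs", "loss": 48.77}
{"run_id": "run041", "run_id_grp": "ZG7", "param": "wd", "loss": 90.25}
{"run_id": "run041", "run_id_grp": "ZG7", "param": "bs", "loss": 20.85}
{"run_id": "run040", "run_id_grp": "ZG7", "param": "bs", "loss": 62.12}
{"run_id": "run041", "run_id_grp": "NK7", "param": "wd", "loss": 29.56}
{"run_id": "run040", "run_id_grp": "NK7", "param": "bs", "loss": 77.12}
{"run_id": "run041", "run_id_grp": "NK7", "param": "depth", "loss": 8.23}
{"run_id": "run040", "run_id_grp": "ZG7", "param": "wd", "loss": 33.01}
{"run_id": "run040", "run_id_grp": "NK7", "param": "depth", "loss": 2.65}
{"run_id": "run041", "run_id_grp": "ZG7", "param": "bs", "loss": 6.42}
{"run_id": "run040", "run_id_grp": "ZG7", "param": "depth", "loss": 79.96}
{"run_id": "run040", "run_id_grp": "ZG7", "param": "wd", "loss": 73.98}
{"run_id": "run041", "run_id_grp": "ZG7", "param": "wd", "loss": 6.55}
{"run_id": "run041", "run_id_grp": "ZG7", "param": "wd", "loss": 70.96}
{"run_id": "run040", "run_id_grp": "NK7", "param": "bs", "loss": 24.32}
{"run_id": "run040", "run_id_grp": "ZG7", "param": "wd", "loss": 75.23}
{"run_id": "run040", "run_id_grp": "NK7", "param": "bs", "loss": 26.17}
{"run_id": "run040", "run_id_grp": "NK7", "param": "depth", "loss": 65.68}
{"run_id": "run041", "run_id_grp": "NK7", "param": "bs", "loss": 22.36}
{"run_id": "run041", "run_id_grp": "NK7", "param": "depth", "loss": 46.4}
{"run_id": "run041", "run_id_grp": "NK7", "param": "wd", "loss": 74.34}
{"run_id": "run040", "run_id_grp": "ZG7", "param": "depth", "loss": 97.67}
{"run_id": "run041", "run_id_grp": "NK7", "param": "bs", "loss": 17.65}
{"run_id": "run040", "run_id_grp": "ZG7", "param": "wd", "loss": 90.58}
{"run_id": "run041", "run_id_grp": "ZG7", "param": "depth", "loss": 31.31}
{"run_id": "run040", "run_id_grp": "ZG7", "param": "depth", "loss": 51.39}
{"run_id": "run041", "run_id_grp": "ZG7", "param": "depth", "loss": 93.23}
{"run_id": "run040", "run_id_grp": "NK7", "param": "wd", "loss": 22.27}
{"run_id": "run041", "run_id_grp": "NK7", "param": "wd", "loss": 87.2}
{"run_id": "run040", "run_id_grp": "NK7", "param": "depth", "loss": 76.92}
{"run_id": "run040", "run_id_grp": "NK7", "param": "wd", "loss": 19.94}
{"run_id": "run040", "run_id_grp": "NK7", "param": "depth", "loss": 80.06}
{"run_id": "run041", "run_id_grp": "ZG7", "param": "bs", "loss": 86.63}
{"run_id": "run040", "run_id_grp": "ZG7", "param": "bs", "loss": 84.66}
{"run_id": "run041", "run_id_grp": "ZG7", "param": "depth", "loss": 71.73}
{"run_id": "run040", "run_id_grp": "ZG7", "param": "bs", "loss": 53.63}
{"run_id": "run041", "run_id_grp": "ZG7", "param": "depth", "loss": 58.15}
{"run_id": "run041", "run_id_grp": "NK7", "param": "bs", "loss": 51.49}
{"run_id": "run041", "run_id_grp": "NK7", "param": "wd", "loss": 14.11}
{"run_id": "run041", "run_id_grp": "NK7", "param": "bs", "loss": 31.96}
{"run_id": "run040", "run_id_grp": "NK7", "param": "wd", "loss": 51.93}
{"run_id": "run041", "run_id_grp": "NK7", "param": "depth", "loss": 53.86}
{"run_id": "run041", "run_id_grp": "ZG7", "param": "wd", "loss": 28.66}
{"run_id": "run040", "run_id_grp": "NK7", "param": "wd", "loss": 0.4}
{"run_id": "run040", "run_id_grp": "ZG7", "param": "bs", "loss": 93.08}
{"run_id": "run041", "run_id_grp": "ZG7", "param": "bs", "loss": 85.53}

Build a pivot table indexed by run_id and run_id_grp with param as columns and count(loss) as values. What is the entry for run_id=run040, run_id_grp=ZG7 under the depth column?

Rows with run_id=run040, run_id_grp=ZG7 and param=depth: loss values are 51.12, 79.96, 97.67, 51.39.
4 rows match — count = 4.

4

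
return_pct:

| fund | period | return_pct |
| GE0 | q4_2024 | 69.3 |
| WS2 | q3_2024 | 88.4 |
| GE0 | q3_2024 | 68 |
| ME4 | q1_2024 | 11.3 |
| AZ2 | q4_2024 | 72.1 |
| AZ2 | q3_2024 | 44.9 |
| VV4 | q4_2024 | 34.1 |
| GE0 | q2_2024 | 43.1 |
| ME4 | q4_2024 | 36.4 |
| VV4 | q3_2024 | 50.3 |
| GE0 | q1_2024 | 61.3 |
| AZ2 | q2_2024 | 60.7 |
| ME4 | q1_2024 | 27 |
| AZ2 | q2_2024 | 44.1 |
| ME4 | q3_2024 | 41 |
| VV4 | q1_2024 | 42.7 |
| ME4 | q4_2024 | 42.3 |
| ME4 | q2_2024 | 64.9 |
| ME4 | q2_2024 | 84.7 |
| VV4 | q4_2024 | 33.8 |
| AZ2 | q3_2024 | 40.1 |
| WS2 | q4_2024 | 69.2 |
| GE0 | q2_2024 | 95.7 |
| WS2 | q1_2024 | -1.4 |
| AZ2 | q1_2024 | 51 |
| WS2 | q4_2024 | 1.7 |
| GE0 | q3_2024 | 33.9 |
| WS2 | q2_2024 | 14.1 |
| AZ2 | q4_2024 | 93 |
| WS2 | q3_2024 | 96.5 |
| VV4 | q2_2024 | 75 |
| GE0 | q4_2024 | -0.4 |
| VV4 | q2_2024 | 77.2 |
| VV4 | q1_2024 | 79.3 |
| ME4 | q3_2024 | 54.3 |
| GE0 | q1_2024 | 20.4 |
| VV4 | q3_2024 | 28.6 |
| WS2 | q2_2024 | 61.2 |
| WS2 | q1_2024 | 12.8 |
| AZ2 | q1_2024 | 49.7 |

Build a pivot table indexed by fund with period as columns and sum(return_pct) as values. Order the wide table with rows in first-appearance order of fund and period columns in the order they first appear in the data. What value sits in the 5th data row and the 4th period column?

152.2

With rows in first-appearance order of fund, row 5 is fund=VV4. period columns in first-appearance order: q4_2024, q3_2024, q1_2024, q2_2024; column 4 is q2_2024.
Long rows with fund=VV4, period=q2_2024: 75 + 77.2 = 152.2.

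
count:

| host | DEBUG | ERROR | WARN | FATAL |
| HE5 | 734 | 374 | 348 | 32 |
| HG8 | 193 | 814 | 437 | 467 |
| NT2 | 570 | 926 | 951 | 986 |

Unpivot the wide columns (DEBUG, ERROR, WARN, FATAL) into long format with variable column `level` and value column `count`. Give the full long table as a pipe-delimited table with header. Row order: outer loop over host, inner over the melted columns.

| host | level | count |
| HE5 | DEBUG | 734 |
| HE5 | ERROR | 374 |
| HE5 | WARN | 348 |
| HE5 | FATAL | 32 |
| HG8 | DEBUG | 193 |
| HG8 | ERROR | 814 |
| HG8 | WARN | 437 |
| HG8 | FATAL | 467 |
| NT2 | DEBUG | 570 |
| NT2 | ERROR | 926 |
| NT2 | WARN | 951 |
| NT2 | FATAL | 986 |

Each (host, column) pair becomes one row: 3 × 4 = 12 rows.
For example, (HE5, DEBUG) → count=734.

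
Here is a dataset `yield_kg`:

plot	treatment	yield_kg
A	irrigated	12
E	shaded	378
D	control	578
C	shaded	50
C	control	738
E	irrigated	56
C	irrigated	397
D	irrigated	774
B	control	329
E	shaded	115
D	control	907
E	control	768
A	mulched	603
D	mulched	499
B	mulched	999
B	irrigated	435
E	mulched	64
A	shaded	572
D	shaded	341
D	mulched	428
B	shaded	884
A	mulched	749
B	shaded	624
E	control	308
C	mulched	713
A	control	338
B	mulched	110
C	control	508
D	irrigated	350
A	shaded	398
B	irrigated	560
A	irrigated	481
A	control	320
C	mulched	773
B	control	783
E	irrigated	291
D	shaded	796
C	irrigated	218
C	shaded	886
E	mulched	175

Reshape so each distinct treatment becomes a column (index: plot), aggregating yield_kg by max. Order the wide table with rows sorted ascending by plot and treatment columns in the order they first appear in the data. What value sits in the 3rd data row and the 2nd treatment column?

886

With rows sorted ascending by plot, row 3 is plot=C. treatment columns in first-appearance order: irrigated, shaded, control, mulched; column 2 is shaded.
Long rows with plot=C, treatment=shaded: max(50, 886) = 886.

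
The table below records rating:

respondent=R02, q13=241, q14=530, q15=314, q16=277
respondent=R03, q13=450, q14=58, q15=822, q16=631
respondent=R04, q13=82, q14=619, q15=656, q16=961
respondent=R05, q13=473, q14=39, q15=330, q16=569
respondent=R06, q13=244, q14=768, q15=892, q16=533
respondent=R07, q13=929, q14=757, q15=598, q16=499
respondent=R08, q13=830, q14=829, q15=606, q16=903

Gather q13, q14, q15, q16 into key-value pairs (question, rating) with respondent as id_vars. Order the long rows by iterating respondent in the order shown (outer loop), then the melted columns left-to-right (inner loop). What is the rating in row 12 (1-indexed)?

28 rows total (7 × 4). Row 12: index ⌊(12-1)/4⌋ = 2 into respondent → R04; (12-1) mod 4 = 3 into the melted columns → q16.
So row 12 is (R04, q16, 961); rating = 961.

961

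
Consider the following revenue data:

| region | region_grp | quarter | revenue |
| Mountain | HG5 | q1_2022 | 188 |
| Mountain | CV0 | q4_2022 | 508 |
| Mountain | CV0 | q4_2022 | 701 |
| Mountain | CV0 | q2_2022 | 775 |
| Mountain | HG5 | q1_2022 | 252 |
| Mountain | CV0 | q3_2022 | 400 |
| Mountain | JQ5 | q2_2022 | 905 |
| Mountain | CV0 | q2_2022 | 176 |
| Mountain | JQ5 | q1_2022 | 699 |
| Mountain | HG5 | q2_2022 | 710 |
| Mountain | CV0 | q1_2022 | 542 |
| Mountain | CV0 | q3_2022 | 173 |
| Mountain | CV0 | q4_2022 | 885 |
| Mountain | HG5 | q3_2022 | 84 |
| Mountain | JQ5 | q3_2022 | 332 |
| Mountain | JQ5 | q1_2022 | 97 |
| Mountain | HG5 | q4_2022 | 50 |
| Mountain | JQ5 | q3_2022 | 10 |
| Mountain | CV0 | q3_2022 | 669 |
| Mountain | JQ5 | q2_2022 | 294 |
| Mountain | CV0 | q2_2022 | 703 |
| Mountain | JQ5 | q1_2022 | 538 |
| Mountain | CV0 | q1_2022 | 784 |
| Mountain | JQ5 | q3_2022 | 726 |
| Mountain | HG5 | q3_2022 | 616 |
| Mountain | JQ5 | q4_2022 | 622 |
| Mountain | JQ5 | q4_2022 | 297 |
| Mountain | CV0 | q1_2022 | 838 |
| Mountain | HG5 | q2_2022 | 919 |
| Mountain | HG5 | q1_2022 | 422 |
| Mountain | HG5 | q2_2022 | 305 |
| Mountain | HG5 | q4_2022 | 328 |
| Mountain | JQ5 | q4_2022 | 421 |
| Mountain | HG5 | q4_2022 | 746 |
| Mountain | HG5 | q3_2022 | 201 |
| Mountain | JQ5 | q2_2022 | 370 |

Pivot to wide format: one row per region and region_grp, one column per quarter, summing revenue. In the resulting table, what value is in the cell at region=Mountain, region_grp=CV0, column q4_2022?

Rows with region=Mountain, region_grp=CV0 and quarter=q4_2022: revenue values are 508, 701, 885.
508 + 701 + 885 = 2094.

2094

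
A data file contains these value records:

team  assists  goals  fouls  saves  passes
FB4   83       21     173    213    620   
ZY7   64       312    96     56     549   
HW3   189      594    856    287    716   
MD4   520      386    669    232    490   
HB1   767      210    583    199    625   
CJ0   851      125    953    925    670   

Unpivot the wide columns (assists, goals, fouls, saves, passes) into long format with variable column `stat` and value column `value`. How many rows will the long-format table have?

30

6 team values × 5 melted columns = 30 rows.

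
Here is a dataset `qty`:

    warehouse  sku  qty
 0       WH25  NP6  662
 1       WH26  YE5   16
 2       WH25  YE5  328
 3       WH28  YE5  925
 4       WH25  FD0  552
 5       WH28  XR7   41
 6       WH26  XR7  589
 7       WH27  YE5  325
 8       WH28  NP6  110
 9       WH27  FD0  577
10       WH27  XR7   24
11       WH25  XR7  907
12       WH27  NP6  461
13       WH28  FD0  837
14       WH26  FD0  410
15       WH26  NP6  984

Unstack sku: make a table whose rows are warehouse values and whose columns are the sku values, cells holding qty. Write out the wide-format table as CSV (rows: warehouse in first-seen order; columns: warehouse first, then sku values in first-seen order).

Columns: warehouse plus the 4 distinct sku values (NP6, YE5, FD0, XR7).
For example, row WH25 column NP6 takes qty=662 from the long row (WH25, NP6).

warehouse,NP6,YE5,FD0,XR7
WH25,662,328,552,907
WH26,984,16,410,589
WH28,110,925,837,41
WH27,461,325,577,24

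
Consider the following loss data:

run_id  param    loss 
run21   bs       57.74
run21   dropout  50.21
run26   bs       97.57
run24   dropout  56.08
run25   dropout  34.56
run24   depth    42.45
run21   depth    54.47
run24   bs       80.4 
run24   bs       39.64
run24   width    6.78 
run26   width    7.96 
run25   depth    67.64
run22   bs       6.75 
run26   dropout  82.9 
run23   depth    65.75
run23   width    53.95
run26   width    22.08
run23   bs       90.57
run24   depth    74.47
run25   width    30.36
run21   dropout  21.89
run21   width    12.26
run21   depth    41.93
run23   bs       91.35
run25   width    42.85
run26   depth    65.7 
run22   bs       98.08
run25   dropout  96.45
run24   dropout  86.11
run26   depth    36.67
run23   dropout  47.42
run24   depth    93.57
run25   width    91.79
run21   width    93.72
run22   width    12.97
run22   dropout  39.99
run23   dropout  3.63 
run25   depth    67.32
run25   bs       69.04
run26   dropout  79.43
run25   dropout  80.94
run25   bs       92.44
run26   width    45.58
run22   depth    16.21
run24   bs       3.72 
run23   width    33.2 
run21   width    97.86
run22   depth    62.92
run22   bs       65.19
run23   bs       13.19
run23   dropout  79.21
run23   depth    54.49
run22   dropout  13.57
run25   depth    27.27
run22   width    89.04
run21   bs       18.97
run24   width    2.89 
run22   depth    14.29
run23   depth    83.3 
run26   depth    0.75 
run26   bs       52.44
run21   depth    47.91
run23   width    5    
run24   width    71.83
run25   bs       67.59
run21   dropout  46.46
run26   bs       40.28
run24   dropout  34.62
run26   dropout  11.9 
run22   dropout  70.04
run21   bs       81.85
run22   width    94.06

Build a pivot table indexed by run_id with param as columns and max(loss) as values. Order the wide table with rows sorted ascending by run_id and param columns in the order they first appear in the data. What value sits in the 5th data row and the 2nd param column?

96.45

With rows sorted ascending by run_id, row 5 is run_id=run25. param columns in first-appearance order: bs, dropout, depth, width; column 2 is dropout.
Long rows with run_id=run25, param=dropout: max(34.56, 96.45, 80.94) = 96.45.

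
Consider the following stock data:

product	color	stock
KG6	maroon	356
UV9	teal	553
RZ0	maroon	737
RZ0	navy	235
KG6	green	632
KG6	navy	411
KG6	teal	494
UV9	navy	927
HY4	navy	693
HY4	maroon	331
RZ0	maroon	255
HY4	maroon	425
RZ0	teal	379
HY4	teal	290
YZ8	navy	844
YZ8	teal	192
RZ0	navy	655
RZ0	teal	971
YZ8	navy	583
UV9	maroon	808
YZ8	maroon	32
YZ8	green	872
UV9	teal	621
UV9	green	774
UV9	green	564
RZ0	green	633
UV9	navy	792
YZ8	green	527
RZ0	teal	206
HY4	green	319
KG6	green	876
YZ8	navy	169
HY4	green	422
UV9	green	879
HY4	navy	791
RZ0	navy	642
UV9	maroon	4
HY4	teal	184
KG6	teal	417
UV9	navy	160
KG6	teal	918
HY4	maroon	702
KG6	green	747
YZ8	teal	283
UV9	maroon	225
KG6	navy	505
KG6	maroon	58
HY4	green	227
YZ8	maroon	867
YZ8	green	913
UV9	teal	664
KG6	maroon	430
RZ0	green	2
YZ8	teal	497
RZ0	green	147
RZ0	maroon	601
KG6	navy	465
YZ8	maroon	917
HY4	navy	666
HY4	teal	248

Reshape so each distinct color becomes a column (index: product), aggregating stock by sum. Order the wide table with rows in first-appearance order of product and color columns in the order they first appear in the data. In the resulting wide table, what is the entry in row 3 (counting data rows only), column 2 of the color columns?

1556

With rows in first-appearance order of product, row 3 is product=RZ0. color columns in first-appearance order: maroon, teal, navy, green; column 2 is teal.
Long rows with product=RZ0, color=teal: 379 + 971 + 206 = 1556.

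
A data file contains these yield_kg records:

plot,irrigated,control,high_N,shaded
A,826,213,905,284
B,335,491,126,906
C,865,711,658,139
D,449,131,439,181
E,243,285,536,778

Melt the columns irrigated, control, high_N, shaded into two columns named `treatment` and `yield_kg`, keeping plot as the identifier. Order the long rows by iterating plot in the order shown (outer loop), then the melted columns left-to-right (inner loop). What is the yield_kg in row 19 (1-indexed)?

20 rows total (5 × 4). Row 19: index ⌊(19-1)/4⌋ = 4 into plot → E; (19-1) mod 4 = 2 into the melted columns → high_N.
So row 19 is (E, high_N, 536); yield_kg = 536.

536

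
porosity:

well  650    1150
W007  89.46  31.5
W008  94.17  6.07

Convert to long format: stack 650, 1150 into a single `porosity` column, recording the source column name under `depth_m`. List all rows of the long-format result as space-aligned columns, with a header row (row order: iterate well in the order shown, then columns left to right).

Each (well, column) pair becomes one row: 2 × 2 = 4 rows.
For example, (W007, 650) → porosity=89.46.

well  depth_m  porosity
W007  650      89.46   
W007  1150     31.5    
W008  650      94.17   
W008  1150     6.07    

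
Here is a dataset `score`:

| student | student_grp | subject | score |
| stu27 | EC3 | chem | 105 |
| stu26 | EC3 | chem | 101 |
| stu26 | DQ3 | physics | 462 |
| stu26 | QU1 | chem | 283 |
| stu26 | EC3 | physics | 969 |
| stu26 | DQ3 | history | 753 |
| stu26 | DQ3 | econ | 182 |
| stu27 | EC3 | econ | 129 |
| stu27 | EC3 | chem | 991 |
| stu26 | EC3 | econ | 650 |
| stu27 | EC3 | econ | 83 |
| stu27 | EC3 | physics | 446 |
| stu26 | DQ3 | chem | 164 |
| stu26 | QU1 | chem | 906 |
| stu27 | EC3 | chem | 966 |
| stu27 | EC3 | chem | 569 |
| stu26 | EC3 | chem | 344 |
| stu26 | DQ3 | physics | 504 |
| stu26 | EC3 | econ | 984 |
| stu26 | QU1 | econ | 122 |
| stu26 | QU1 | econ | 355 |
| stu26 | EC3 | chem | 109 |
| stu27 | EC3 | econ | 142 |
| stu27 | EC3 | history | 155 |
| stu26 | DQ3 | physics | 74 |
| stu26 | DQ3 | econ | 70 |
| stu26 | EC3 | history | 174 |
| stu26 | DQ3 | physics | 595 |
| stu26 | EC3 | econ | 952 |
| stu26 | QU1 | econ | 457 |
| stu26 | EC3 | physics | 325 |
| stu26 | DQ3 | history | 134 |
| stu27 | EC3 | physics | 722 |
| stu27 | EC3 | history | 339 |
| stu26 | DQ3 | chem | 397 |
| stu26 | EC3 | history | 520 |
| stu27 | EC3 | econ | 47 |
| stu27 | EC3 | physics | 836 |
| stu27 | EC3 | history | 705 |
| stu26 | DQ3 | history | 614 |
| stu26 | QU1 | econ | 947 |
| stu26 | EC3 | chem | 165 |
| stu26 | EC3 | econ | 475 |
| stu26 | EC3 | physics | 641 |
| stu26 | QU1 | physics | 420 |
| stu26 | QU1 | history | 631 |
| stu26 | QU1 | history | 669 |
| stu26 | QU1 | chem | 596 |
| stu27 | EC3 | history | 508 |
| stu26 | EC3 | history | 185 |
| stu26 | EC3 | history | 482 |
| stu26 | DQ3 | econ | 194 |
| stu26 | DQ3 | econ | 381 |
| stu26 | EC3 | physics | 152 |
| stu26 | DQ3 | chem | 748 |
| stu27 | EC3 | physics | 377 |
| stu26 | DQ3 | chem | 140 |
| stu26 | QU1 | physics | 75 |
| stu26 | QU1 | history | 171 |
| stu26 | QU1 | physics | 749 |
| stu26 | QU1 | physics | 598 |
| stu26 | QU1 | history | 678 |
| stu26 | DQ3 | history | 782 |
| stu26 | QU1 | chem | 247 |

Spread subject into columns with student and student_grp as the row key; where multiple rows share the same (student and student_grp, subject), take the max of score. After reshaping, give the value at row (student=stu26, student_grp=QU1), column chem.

906

Rows with student=stu26, student_grp=QU1 and subject=chem: score values are 283, 906, 596, 247.
max(283, 906, 596, 247) = 906.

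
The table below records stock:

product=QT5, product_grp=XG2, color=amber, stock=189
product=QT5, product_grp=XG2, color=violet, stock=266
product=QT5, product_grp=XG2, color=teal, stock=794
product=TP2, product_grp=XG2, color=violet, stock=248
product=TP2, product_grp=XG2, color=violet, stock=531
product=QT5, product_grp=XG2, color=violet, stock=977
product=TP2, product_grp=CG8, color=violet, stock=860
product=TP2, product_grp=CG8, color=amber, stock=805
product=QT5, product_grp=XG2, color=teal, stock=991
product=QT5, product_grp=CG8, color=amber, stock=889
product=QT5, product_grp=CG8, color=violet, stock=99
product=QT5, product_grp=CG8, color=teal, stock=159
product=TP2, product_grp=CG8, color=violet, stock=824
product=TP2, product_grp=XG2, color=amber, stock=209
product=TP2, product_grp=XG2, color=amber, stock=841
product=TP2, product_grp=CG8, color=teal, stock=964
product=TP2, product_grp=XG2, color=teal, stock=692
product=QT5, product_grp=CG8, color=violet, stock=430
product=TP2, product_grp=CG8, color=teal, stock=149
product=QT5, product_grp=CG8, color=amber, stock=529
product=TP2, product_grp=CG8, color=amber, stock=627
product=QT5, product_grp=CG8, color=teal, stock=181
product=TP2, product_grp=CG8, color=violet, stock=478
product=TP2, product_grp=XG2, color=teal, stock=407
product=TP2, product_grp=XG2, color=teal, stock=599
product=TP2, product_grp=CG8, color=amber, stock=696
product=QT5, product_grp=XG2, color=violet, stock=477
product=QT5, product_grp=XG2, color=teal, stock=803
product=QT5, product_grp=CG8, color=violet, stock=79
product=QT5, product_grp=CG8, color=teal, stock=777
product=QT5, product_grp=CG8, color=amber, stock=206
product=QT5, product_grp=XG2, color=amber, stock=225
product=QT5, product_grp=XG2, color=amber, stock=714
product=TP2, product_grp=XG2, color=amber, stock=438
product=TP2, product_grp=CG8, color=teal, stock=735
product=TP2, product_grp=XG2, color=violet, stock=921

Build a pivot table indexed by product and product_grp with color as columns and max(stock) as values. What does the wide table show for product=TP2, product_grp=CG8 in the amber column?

805

Rows with product=TP2, product_grp=CG8 and color=amber: stock values are 805, 627, 696.
max(805, 627, 696) = 805.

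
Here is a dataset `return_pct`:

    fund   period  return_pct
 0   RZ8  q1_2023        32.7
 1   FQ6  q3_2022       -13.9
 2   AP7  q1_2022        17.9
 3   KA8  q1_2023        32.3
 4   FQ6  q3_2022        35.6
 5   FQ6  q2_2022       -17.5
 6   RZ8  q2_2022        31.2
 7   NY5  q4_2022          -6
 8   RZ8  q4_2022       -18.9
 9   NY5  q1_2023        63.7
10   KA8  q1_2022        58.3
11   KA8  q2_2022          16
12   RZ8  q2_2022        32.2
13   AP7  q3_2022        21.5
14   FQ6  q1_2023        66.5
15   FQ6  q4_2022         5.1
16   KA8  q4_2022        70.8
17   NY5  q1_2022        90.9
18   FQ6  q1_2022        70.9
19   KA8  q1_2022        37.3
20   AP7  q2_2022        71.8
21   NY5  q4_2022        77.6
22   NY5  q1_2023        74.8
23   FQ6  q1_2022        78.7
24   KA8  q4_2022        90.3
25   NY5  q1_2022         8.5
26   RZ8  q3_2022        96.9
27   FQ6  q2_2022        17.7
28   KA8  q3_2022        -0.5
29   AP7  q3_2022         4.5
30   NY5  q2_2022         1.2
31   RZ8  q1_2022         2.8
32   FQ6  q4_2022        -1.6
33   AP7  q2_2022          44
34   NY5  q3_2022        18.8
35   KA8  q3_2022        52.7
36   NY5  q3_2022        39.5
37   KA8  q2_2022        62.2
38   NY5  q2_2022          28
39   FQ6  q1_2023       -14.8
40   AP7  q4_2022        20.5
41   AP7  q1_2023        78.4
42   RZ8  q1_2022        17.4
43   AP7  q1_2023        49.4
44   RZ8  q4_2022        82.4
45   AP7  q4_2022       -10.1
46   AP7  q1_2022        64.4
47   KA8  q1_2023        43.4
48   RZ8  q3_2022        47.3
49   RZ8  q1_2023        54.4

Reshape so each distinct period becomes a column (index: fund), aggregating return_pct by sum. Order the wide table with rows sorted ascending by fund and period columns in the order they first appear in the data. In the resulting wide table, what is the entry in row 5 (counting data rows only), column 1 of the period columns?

With rows sorted ascending by fund, row 5 is fund=RZ8. period columns in first-appearance order: q1_2023, q3_2022, q1_2022, q2_2022, q4_2022; column 1 is q1_2023.
Long rows with fund=RZ8, period=q1_2023: 32.7 + 54.4 = 87.1.

87.1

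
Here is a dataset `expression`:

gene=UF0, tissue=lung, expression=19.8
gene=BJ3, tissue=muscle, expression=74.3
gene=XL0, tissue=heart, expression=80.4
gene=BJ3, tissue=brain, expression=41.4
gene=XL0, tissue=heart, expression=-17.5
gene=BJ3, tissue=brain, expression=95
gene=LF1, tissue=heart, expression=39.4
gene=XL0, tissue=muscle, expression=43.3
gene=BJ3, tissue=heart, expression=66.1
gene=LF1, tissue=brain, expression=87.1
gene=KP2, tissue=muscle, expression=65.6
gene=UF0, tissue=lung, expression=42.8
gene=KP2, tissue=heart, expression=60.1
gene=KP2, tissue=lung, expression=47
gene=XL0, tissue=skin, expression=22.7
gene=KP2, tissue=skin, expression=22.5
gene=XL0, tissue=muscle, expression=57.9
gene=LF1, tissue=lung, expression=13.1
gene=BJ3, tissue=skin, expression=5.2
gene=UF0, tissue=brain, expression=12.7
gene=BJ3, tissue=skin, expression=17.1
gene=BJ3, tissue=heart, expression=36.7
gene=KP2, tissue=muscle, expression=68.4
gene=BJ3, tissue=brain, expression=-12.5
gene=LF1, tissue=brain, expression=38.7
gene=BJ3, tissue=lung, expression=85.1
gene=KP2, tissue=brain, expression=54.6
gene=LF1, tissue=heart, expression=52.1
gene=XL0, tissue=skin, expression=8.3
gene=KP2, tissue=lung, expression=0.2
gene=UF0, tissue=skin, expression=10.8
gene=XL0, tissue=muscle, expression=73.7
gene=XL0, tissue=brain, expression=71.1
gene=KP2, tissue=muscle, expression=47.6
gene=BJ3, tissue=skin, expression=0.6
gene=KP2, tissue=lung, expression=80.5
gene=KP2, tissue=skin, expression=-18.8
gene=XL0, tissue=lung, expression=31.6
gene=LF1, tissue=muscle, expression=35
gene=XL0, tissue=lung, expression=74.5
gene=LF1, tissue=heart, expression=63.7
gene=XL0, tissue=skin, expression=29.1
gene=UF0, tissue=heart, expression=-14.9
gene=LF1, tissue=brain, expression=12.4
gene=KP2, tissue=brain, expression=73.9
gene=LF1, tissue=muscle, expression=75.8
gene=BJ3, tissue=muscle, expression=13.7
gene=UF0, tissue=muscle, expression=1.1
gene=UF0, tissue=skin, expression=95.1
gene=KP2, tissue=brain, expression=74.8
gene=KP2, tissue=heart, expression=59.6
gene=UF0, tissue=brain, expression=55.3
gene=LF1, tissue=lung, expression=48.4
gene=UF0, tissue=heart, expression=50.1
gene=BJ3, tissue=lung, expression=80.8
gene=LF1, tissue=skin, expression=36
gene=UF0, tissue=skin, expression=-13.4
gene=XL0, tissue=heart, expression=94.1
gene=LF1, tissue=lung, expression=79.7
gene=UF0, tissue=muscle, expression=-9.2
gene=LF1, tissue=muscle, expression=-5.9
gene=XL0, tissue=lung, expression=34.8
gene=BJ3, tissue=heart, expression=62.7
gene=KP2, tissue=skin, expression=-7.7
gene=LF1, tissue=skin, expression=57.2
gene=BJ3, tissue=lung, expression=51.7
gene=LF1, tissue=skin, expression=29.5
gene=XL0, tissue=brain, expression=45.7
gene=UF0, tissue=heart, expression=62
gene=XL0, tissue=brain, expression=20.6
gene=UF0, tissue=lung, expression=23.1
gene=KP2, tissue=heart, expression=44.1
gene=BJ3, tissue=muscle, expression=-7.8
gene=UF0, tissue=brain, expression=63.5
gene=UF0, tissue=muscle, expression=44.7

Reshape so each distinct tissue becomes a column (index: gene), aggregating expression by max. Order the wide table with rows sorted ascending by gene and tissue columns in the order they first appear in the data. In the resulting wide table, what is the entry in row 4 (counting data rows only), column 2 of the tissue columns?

With rows sorted ascending by gene, row 4 is gene=UF0. tissue columns in first-appearance order: lung, muscle, heart, brain, skin; column 2 is muscle.
Long rows with gene=UF0, tissue=muscle: max(1.1, -9.2, 44.7) = 44.7.

44.7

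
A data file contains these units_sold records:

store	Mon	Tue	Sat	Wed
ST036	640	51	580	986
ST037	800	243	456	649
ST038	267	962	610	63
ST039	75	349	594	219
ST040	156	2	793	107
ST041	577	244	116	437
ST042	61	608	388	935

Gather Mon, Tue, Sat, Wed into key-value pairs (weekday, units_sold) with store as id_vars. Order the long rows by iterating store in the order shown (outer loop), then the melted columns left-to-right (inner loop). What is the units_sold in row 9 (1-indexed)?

28 rows total (7 × 4). Row 9: index ⌊(9-1)/4⌋ = 2 into store → ST038; (9-1) mod 4 = 0 into the melted columns → Mon.
So row 9 is (ST038, Mon, 267); units_sold = 267.

267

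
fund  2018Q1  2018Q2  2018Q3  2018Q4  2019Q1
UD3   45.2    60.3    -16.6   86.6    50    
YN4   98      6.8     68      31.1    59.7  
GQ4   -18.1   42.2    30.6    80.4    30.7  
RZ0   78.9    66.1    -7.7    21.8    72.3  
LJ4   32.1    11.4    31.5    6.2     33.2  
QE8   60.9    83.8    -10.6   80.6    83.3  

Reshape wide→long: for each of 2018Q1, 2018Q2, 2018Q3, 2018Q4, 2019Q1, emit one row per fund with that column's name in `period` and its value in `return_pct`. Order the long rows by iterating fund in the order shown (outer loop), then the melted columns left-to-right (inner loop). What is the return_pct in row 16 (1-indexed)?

78.9

30 rows total (6 × 5). Row 16: index ⌊(16-1)/5⌋ = 3 into fund → RZ0; (16-1) mod 5 = 0 into the melted columns → 2018Q1.
So row 16 is (RZ0, 2018Q1, 78.9); return_pct = 78.9.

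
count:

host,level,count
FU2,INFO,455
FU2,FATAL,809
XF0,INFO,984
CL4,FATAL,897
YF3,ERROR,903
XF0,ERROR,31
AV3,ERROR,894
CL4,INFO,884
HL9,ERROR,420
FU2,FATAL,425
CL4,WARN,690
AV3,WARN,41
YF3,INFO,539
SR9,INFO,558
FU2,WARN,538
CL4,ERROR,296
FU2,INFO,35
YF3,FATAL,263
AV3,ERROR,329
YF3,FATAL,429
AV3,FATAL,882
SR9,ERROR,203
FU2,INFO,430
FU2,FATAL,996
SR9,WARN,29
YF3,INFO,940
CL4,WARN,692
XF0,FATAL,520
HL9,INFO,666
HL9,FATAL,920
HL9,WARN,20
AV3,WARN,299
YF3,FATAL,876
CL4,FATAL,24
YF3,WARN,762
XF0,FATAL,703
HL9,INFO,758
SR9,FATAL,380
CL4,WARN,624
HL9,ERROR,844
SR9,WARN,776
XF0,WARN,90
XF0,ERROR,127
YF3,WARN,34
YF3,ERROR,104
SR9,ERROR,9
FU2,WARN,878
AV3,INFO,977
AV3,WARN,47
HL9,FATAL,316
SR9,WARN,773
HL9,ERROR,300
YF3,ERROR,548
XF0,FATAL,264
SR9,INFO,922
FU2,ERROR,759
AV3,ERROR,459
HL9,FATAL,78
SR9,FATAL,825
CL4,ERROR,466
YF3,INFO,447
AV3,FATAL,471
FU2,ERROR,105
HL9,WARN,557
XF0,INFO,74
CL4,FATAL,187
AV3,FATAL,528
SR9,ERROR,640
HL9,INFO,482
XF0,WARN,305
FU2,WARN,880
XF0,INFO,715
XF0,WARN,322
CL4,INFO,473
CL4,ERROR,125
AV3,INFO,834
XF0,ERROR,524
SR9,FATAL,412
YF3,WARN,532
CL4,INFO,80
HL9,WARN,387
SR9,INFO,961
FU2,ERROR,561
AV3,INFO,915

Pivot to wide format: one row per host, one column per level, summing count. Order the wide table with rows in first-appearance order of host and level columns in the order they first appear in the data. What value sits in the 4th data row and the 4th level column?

With rows in first-appearance order of host, row 4 is host=YF3. level columns in first-appearance order: INFO, FATAL, ERROR, WARN; column 4 is WARN.
Long rows with host=YF3, level=WARN: 762 + 34 + 532 = 1328.

1328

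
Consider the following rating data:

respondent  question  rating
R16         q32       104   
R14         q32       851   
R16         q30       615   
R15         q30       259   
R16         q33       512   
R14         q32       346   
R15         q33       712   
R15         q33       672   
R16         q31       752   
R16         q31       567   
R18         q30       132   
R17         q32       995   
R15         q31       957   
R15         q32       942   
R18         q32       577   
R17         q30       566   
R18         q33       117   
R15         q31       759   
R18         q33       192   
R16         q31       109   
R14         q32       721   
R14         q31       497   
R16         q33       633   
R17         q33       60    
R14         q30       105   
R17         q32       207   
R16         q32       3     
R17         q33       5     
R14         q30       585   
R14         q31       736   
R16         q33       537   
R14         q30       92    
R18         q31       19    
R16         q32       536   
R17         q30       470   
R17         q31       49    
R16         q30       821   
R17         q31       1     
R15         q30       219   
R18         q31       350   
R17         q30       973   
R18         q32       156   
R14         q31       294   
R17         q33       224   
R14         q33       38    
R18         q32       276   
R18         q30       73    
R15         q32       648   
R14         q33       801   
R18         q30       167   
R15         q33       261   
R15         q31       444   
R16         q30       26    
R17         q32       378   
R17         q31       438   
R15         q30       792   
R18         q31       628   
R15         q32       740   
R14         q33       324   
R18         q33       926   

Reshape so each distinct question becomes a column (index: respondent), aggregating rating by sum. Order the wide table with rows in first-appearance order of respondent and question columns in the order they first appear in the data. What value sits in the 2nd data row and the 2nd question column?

With rows in first-appearance order of respondent, row 2 is respondent=R14. question columns in first-appearance order: q32, q30, q33, q31; column 2 is q30.
Long rows with respondent=R14, question=q30: 105 + 585 + 92 = 782.

782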